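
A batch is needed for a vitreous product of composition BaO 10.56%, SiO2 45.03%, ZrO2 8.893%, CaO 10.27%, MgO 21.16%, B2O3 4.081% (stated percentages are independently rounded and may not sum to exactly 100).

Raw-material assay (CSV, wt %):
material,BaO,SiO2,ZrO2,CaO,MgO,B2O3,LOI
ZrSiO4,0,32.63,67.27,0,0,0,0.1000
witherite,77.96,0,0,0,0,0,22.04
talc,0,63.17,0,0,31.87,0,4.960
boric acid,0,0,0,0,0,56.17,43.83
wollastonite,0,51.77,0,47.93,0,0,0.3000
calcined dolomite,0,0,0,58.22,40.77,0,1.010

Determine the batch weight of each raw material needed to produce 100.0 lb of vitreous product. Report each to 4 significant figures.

Batch per 100.0 lb vitreous product:
  ZrSiO4: 13.22 lb
  witherite: 13.55 lb
  talc: 55.43 lb
  boric acid: 7.265 lb
  wollastonite: 11.01 lb
  calcined dolomite: 8.572 lb
Total batch = 109.0 lb; LOI loss = 9.053 lb; yield = 91.70%

All internal work maintains full precision throughout; in-progress results are displayed rounded to 4 significant figures between the steps; each reported value receives exactly one rounding — derived quantities (the six compositions, the yield, totals, LOI, glass mass) are computed at full float precision from the batch weights at 100.0 lb of glass, as quoted within either problem or answer.
The oxide mass targets at 100.0 lb vitreous product:
  BaO: 10.56% × 100.0 = 10.56 lb
  SiO2: 45.03% × 100.0 = 45.03 lb
  ZrO2: 8.893% × 100.0 = 8.893 lb
  CaO: 10.27% × 100.0 = 10.27 lb
  MgO: 21.16% × 100.0 = 21.16 lb
  B2O3: 4.081% × 100.0 = 4.081 lb
Sums-versus-targets review working from each reported weight, on the stated basis (sums match the target masses given rounding of the digits):
  BaO: 13.55·0.7796 = 10.56 lb (target 10.56 lb)
  SiO2: 13.22·0.3263 + 55.43·0.6317 + 11.01·0.5177 = 45.03 lb (target 45.03 lb)
  ZrO2: 13.22·0.6727 = 8.893 lb (target 8.893 lb)
  CaO: 11.01·0.4793 + 8.572·0.5822 = 10.27 lb (target 10.27 lb)
  MgO: 55.43·0.3187 + 8.572·0.4077 = 21.16 lb (target 21.16 lb)
  B2O3: 7.265·0.5617 = 4.081 lb (target 4.081 lb)
The glass-mass cross-check: total batch − LOI = 99.99 lb (oxide target masses add up to 99.99 lb; against the stated basis, 100.0 lb — rounding explains the deltas).
Batch total: Σ batch = 109.0 lb; LOI loss = Σ batch·LOI = 9.053 lb; the yield ratio, glass ÷ batch: 91.70%.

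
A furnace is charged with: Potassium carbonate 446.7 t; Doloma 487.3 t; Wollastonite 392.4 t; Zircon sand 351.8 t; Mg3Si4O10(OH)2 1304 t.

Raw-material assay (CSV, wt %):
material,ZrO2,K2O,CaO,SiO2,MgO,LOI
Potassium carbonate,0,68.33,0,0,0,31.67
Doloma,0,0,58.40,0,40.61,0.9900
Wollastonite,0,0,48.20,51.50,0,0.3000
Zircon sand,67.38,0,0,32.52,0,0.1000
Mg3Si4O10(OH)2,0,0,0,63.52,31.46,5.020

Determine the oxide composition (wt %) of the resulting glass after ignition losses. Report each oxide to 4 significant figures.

Glass mass = 2769 t (batch 2982 − LOI 213.3).
Composition: ZrO2 8.561%, K2O 11.02%, CaO 17.11%, SiO2 41.34%, MgO 21.96%

Intermediates are shown with 4-significant-digit rounding in the working — each numeric step carries exact precision in every operation — a single rounding finalizes every reported figure. All derived quantities are recomputed at full precision (net glass mass, the totals, five oxide percentages, the yield, LOI) starting from the weights per 2769 t of glass, as they appear in the problem or the answer.
Oxide-by-oxide delivered mass:
  ZrO2: 351.8·0.6738 = 237.0 t
  K2O: 446.7·0.6833 = 305.2 t
  CaO: 487.3·0.5840 + 392.4·0.4820 = 473.7 t
  SiO2: 392.4·0.5150 + 351.8·0.3252 + 1304·0.6352 = 1145 t
  MgO: 487.3·0.4061 + 1304·0.3146 = 608.1 t
LOI: 446.7·0.3167 + 487.3·0.009900 + 392.4·0.003000 + 351.8·0.001000 + 1304·0.05020 = 213.3 t
Glass mass = batch − LOI = 2982 − 213.3 = 2769 t (= the summed oxide contributions)
each wt % is 100 × oxide ÷ glass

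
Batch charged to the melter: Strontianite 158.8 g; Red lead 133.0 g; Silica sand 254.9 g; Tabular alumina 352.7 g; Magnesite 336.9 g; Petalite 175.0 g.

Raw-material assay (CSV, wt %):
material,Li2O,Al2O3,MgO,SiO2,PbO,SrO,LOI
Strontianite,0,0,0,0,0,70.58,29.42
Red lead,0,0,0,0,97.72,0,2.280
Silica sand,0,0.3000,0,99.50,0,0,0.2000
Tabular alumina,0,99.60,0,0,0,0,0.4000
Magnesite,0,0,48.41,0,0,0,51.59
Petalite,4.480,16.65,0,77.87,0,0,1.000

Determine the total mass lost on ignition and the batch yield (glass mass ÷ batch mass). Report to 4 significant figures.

Full float precision is carried in every operation — mid-chain values are displayed, rounded to four significant digits, when written out. Every reported value takes exactly one rounding — derived quantities are computed at full precision (the six compositions, the yield, ignition loss, the totals, net glass mass) using the weight values at 1184 g of glass as set out in either problem or answer.
LOI of each material in turn:
  Strontianite: 158.8 × 0.2942 = 46.72 g
  Red lead: 133.0 × 0.02280 = 3.032 g
  Silica sand: 254.9 × 0.002000 = 0.5098 g
  Tabular alumina: 352.7 × 0.004000 = 1.411 g
  Magnesite: 336.9 × 0.5159 = 173.8 g
  Petalite: 175.0 × 0.01000 = 1.750 g
Total LOI = 227.2 g
Glass = batch − LOI = 1411 − 227.2 = 1184 g

LOI loss = 227.2 g; glass = 1184 g; yield = 83.90%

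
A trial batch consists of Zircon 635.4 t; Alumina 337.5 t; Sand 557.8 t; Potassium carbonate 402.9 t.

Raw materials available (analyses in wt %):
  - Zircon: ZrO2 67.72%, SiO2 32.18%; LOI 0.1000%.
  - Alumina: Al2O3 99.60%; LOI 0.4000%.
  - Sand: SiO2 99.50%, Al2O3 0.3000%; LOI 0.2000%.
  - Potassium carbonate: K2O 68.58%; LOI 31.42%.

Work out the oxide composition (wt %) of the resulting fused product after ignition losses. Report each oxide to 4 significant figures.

Glass mass = 1804 t (batch 1934 − LOI 129.7).
Composition: ZrO2 23.85%, SiO2 42.10%, K2O 15.32%, Al2O3 18.73%

Working values appear, rounded to four significant figures, on the page; all arithmetic maintains full precision all the way through. A single rounding produces each reported number; derived quantities (the yield, four oxide percentages, the totals, LOI, glass mass) are computed in exact precision starting from the weights per 1804 t of glass exactly as shown in problem or answer.
Oxide masses out of the charge:
  ZrO2: 635.4·0.6772 = 430.3 t
  SiO2: 635.4·0.3218 + 557.8·0.9950 = 759.5 t
  K2O: 402.9·0.6858 = 276.3 t
  Al2O3: 337.5·0.9960 + 557.8·0.003000 = 337.8 t
LOI: 635.4·0.001000 + 337.5·0.004000 + 557.8·0.002000 + 402.9·0.3142 = 129.7 t
Resulting glass, batch − LOI: 1934 − 129.7 = 1804 t (matching Σ of the oxides)
wt % = 100 × oxide mass / glass mass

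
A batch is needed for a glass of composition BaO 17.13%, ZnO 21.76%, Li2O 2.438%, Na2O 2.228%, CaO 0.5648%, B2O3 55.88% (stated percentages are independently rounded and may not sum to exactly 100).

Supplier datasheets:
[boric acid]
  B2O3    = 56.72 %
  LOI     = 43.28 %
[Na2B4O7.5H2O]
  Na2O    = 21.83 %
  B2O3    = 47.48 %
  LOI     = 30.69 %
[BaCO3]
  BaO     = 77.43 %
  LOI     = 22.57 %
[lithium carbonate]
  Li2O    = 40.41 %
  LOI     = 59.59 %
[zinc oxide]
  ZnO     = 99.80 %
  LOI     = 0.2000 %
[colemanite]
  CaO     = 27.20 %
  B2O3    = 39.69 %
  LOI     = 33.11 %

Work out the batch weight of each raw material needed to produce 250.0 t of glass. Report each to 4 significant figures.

Batch per 250.0 t glass:
  boric acid: 221.3 t
  Na2B4O7.5H2O: 25.52 t
  BaCO3: 55.31 t
  lithium carbonate: 15.08 t
  zinc oxide: 54.51 t
  colemanite: 5.191 t
Total batch = 376.9 t; LOI loss = 126.9 t; yield = 66.33%

The working math carries full float precision from first step to last. Mid-chain values appear with 4-significant-digit rounding at each printed step; each reported number is rounded only once — derived quantities (ignition loss, the totals, glass mass, the six compositions, the yield) are re-derived starting from the weights on 250.0 t of glass at full float precision, exactly as printed in the problem or answer text.
Target oxide masses per 250.0 t glass:
  BaO: 17.13% × 250.0 = 42.82 t
  ZnO: 21.76% × 250.0 = 54.40 t
  Li2O: 2.438% × 250.0 = 6.095 t
  Na2O: 2.228% × 250.0 = 5.570 t
  CaO: 0.5648% × 250.0 = 1.412 t
  B2O3: 55.88% × 250.0 = 139.7 t
Per-oxide balance check applying the batch weights above, relative to the basis at hand (summed amounts equal target values modulo rounding of the values):
  BaO: 55.31·0.7743 = 42.83 t (target 42.82 t)
  ZnO: 54.51·0.9980 = 54.40 t (target 54.40 t)
  Li2O: 15.08·0.4041 = 6.094 t (target 6.095 t)
  Na2O: 25.52·0.2183 = 5.571 t (target 5.570 t)
  CaO: 5.191·0.2720 = 1.412 t (target 1.412 t)
  B2O3: 221.3·0.5672 + 25.52·0.4748 + 5.191·0.3969 = 139.7 t (target 139.7 t)
Glass mass check: total charge less LOI = 250.0 t (summing oxide targets gives 250.0 t; the stated basis being 250.0 t — rounding explains the deltas).
Batch grand total — Σ batch = 376.9 t; ignition loss, Σ(batch × LOI) = 126.9 t; as yield: glass ÷ batch → 66.33%.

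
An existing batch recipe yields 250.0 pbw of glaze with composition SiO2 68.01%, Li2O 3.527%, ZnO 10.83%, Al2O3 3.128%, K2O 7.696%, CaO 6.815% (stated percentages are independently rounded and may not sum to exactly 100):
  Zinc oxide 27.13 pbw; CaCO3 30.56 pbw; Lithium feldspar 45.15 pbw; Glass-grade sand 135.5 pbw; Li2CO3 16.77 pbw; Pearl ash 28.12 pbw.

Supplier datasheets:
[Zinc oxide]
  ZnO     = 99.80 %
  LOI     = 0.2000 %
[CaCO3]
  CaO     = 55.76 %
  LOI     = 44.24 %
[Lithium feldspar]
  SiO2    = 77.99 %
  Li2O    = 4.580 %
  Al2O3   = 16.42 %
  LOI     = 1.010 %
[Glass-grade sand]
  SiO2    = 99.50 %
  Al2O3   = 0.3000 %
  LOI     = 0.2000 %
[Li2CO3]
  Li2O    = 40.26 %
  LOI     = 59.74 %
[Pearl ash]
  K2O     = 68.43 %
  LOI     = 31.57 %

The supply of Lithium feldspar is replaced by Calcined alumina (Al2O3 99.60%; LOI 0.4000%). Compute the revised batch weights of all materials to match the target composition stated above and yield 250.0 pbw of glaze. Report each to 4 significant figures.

Revised batch per 250.0 pbw glaze:
  Zinc oxide: 27.13 pbw
  CaCO3: 30.56 pbw
  Calcined alumina: 7.337 pbw
  Glass-grade sand: 170.9 pbw
  Li2CO3: 21.90 pbw
  Pearl ash: 28.12 pbw
Total batch = 285.9 pbw; LOI loss = 35.91 pbw

In-progress results are shown, rounded to four significant digits, across the worked steps — the working math holds full float precision in all steps; a single rounding produces every reported result. The derived quantities (yield, ignition loss, glass mass, six oxide percentages, totals) are carried starting from the weights per 250.0 pbw of glass in full precision exactly as shown in question or answer.
Per-oxide target masses for 250.0 pbw glaze:
  SiO2: 68.01% × 250.0 = 170.0 pbw
  Li2O: 3.527% × 250.0 = 8.818 pbw
  ZnO: 10.83% × 250.0 = 27.08 pbw
  Al2O3: 3.128% × 250.0 = 7.820 pbw
  K2O: 7.696% × 250.0 = 19.24 pbw
  CaO: 6.815% × 250.0 = 17.04 pbw
Verifying the oxide balance with the batch weights as given, for the quoted basis mass (target by target, the sums agree given rounding of the digits):
  SiO2: 170.9·0.9950 = 170.0 pbw (target 170.0 pbw)
  Li2O: 21.90·0.4026 = 8.817 pbw (target 8.818 pbw)
  ZnO: 27.13·0.9980 = 27.08 pbw (target 27.08 pbw)
  Al2O3: 7.337·0.9960 + 170.9·0.003000 = 7.820 pbw (target 7.820 pbw)
  K2O: 28.12·0.6843 = 19.24 pbw (target 19.24 pbw)
  CaO: 30.56·0.5576 = 17.04 pbw (target 17.04 pbw)
Consistency of the glass mass: batch Σ − ignition loss = 250.0 pbw (the targets, summed, come to 250.0 pbw; the stated basis being 250.0 pbw — gaps are rounding artifacts).
Batch total: Σ batch = 285.9 pbw; LOI loss = Σ batch·LOI = 35.91 pbw; glass ÷ batch gives a yield of 87.44%.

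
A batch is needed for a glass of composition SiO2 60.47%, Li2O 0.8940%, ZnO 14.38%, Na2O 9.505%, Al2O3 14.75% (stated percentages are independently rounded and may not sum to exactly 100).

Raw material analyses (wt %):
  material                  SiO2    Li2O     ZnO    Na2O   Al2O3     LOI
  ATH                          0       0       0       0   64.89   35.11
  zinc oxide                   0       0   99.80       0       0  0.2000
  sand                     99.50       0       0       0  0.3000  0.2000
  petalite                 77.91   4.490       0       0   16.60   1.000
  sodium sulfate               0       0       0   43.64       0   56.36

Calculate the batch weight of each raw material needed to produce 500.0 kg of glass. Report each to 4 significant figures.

Batch per 500.0 kg glass:
  ATH: 87.14 kg
  zinc oxide: 72.04 kg
  sand: 225.9 kg
  petalite: 99.55 kg
  sodium sulfate: 108.9 kg
Total batch = 593.5 kg; LOI loss = 93.56 kg; yield = 84.24%

Exact precision is kept at each step. Working values are printed with 4-significant-figure rounding on the page. Exactly one rounding is applied to every reported number; derived quantities (five oxide percentages, LOI, yield, glass mass, totals) are rebuilt in full precision using the weight values at 500.0 kg of glass exactly as shown in either problem or answer.
Oxide mass targets, per 500.0 kg glass:
  SiO2: 60.47% × 500.0 = 302.4 kg
  Li2O: 0.8940% × 500.0 = 4.470 kg
  ZnO: 14.38% × 500.0 = 71.90 kg
  Na2O: 9.505% × 500.0 = 47.52 kg
  Al2O3: 14.75% × 500.0 = 73.75 kg
Sums-versus-targets review per the reported batch figures, for the quoted basis mass (sum by sum, the targets are met modulo rounding of the values):
  SiO2: 225.9·0.9950 + 99.55·0.7791 = 302.3 kg (target 302.4 kg)
  Li2O: 99.55·0.04490 = 4.470 kg (target 4.470 kg)
  ZnO: 72.04·0.9980 = 71.90 kg (target 71.90 kg)
  Na2O: 108.9·0.4364 = 47.52 kg (target 47.52 kg)
  Al2O3: 87.14·0.6489 + 225.9·0.003000 + 99.55·0.1660 = 73.75 kg (target 73.75 kg)
The glass-mass cross-check: net batch after ignition = 500.0 kg (summing oxide targets gives 500.0 kg; stated basis 500.0 kg — deltas are rounding alone).
Total batch = Σ batch = 593.5 kg; Σ batch·LOI gives LOI loss = 93.56 kg; yield = glass ÷ total batch = 84.24%.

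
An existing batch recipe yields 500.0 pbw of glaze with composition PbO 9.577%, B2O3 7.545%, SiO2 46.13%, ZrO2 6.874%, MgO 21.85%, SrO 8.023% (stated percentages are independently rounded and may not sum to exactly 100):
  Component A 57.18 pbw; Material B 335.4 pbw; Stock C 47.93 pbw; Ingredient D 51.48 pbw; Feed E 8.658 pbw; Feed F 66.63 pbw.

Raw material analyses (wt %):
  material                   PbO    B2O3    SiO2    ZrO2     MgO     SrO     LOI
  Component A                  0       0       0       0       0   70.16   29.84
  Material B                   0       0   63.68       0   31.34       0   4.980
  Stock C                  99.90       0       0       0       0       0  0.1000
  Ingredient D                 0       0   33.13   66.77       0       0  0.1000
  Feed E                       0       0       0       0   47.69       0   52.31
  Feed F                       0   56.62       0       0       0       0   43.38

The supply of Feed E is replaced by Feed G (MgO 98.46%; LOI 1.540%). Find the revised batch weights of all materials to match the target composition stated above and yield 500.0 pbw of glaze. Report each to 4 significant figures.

Revised batch per 500.0 pbw glaze:
  Component A: 57.18 pbw
  Material B: 335.4 pbw
  Stock C: 47.93 pbw
  Ingredient D: 51.48 pbw
  Feed G: 4.194 pbw
  Feed F: 66.63 pbw
Total batch = 562.8 pbw; LOI loss = 62.83 pbw

Mid-chain values are printed, rounded to 4 significant figures, when written out. Full precision is kept end to end. Each reported number includes exactly one rounding — all derived quantities (the yield, the six compositions, net glass mass, totals, ignition loss) are re-derived in exact precision from the batch weights at 500.0 pbw of glass, precisely as stated by the problem or the answer.
Oxide-by-oxide targets in 500.0 pbw glaze:
  PbO: 9.577% × 500.0 = 47.88 pbw
  B2O3: 7.545% × 500.0 = 37.72 pbw
  SiO2: 46.13% × 500.0 = 230.6 pbw
  ZrO2: 6.874% × 500.0 = 34.37 pbw
  MgO: 21.85% × 500.0 = 109.2 pbw
  SrO: 8.023% × 500.0 = 40.12 pbw
Oxide-by-oxide audit from the weights as reported, for the quoted basis mass (oxide sums agree with the targets exact up to rounding of places):
  PbO: 47.93·0.9990 = 47.88 pbw (target 47.88 pbw)
  B2O3: 66.63·0.5662 = 37.73 pbw (target 37.72 pbw)
  SiO2: 335.4·0.6368 + 51.48·0.3313 = 230.6 pbw (target 230.6 pbw)
  ZrO2: 51.48·0.6677 = 34.37 pbw (target 34.37 pbw)
  MgO: 335.4·0.3134 + 4.194·0.9846 = 109.2 pbw (target 109.2 pbw)
  SrO: 57.18·0.7016 = 40.12 pbw (target 40.12 pbw)
Mass balance on the glass: the batch minus its LOI: 500.0 pbw (the Σ of target masses is 500.0 pbw; against the stated basis, 500.0 pbw — rounding explains the deltas).
Total batch = Σ batch = 562.8 pbw; LOI removed, Σ of batch·LOI: 62.83 pbw; glass ÷ batch gives a yield of 88.84%.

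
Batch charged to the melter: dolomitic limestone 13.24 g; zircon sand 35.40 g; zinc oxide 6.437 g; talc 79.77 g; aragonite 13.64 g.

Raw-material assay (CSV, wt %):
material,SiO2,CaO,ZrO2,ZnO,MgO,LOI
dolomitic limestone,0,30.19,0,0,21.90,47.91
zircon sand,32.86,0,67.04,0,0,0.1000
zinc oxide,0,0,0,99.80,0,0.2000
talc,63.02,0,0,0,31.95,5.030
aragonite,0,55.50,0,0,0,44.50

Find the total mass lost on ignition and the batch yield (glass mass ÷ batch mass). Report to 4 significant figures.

Full precision is kept throughout. The intermediate values appear (rounded to 4 significant digits) within the worked lines. A single rounding completes each reported value — derived quantities are computed from the weighed amounts for 132.0 g of glass at full precision (glass mass, totals, the yield, the five compositions, LOI) exactly as printed in either problem or answer.
LOI of each material in turn:
  dolomitic limestone: 13.24 × 0.4791 = 6.343 g
  zircon sand: 35.40 × 0.001000 = 0.03540 g
  zinc oxide: 6.437 × 0.002000 = 0.01287 g
  talc: 79.77 × 0.05030 = 4.012 g
  aragonite: 13.64 × 0.4450 = 6.070 g
Total LOI = 16.47 g
Glass = batch − LOI = 148.5 − 16.47 = 132.0 g

LOI loss = 16.47 g; glass = 132.0 g; yield = 88.91%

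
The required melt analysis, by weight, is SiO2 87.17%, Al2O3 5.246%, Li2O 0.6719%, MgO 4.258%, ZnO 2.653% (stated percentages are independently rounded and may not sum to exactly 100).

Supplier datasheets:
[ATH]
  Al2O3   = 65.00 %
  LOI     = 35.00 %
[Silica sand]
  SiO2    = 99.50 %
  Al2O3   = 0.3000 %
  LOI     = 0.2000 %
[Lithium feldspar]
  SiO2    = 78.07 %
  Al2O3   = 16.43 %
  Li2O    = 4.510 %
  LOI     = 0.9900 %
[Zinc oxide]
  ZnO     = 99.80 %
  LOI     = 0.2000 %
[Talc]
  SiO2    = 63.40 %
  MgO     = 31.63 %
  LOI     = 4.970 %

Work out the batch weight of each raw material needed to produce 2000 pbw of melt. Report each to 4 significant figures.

Every computation runs at exact precision all the way through; working values appear with 4-significant-figure rounding within the worked lines; a single rounding yields every reported result; the derived quantities (the five compositions, LOI, net glass mass, the totals, yield) are re-derived at full float precision starting from the weights per 2000 pbw of glass as given in the problem or answer text.
Target masses of each oxide per 2000 pbw melt:
  SiO2: 87.17% × 2000 = 1743 pbw
  Al2O3: 5.246% × 2000 = 104.9 pbw
  Li2O: 0.6719% × 2000 = 13.44 pbw
  MgO: 4.258% × 2000 = 85.16 pbw
  ZnO: 2.653% × 2000 = 53.06 pbw
Per-oxide balance check applying the batch weights above, under the basis named above (summed amounts equal target values up to rounding of the answer):
  SiO2: 1347·0.9950 + 298.0·0.7807 + 269.2·0.6340 = 1744 pbw (target 1743 pbw)
  Al2O3: 79.88·0.6500 + 1347·0.003000 + 298.0·0.1643 = 104.9 pbw (target 104.9 pbw)
  Li2O: 298.0·0.04510 = 13.44 pbw (target 13.44 pbw)
  MgO: 269.2·0.3163 = 85.15 pbw (target 85.16 pbw)
  ZnO: 53.17·0.9980 = 53.06 pbw (target 53.06 pbw)
Glass-mass sanity pass: net batch after ignition = 2000 pbw (summing oxide targets gives 2000 pbw; with the basis standing at 2000 pbw — differing by rounding only).
Batch grand total — Σ batch = 2047 pbw; loss to ignition Σ batch·LOI = 47.09 pbw; the yield ratio, glass ÷ batch: 97.70%.

Batch per 2000 pbw melt:
  ATH: 79.88 pbw
  Silica sand: 1347 pbw
  Lithium feldspar: 298.0 pbw
  Zinc oxide: 53.17 pbw
  Talc: 269.2 pbw
Total batch = 2047 pbw; LOI loss = 47.09 pbw; yield = 97.70%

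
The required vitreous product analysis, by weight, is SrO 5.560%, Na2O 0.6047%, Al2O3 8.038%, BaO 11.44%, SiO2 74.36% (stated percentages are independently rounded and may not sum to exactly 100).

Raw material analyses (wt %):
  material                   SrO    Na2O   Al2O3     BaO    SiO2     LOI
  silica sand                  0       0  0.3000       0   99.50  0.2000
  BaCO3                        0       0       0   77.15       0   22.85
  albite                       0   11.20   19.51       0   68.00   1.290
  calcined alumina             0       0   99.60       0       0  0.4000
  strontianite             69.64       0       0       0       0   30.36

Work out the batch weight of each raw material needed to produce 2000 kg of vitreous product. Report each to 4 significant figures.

Batch per 2000 kg vitreous product:
  silica sand: 1421 kg
  BaCO3: 296.6 kg
  albite: 108.0 kg
  calcined alumina: 136.0 kg
  strontianite: 159.7 kg
Total batch = 2121 kg; LOI loss = 121.0 kg; yield = 94.29%

The intermediate values appear, rounded to four significant digits, in the printout — each numeric step carries full float precision all the way through. Each reported result carries a single rounding; derived quantities, including glass mass, five oxide percentages, the yield, LOI, the totals, are carried from the batch weights per 2000 kg of glass at full float precision, as quoted within the problem or the answer.
Per-oxide target masses for 2000 kg vitreous product:
  SrO: 5.560% × 2000 = 111.2 kg
  Na2O: 0.6047% × 2000 = 12.09 kg
  Al2O3: 8.038% × 2000 = 160.8 kg
  BaO: 11.44% × 2000 = 228.8 kg
  SiO2: 74.36% × 2000 = 1487 kg
Mass-balance tally per oxide per the reported batch figures, on the stated basis (sums match the target masses exact up to rounding of places):
  SrO: 159.7·0.6964 = 111.2 kg (target 111.2 kg)
  Na2O: 108.0·0.1120 = 12.10 kg (target 12.09 kg)
  Al2O3: 1421·0.003000 + 108.0·0.1951 + 136.0·0.9960 = 160.8 kg (target 160.8 kg)
  BaO: 296.6·0.7715 = 228.8 kg (target 228.8 kg)
  SiO2: 1421·0.9950 + 108.0·0.6800 = 1487 kg (target 1487 kg)
Glass-mass sanity pass: total batch − LOI = 2000 kg (the Σ of target masses is 2000 kg; against the stated basis, 2000 kg — deltas are rounding alone).
Batch total: Σ batch = 2121 kg; LOI loss = Σ batch·LOI = 121.0 kg; yield = glass ÷ total batch = 94.29%.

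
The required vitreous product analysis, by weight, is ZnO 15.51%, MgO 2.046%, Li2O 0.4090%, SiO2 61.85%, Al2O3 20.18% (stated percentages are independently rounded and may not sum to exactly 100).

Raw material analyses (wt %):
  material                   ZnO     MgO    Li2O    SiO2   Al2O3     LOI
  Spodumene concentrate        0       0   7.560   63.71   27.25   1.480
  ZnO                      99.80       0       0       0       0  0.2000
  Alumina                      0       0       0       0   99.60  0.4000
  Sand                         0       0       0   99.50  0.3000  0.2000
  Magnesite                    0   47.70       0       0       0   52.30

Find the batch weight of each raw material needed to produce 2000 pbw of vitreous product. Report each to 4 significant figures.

Batch per 2000 pbw vitreous product:
  Spodumene concentrate: 108.2 pbw
  ZnO: 310.8 pbw
  Alumina: 372.1 pbw
  Sand: 1174 pbw
  Magnesite: 85.79 pbw
Total batch = 2051 pbw; LOI loss = 50.93 pbw; yield = 97.52%

The working math keeps full float precision at all times. Intermediates appear, rounded to 4 significant figures, between the steps. Exactly one rounding goes into every reported value; all derived quantities are carried from the batch weights at 2000 pbw of glass at full precision (ignition loss, net glass mass, the five compositions, yield, the totals) as written in problem or answer.
Target oxide masses per 2000 pbw vitreous product:
  ZnO: 15.51% × 2000 = 310.2 pbw
  MgO: 2.046% × 2000 = 40.92 pbw
  Li2O: 0.4090% × 2000 = 8.180 pbw
  SiO2: 61.85% × 2000 = 1237 pbw
  Al2O3: 20.18% × 2000 = 403.6 pbw
Balance tally, oxide-wise, per the reported batch figures, relative to the basis at hand (target by target, the sums agree net of answer rounding effects):
  ZnO: 310.8·0.9980 = 310.2 pbw (target 310.2 pbw)
  MgO: 85.79·0.4770 = 40.92 pbw (target 40.92 pbw)
  Li2O: 108.2·0.07560 = 8.180 pbw (target 8.180 pbw)
  SiO2: 108.2·0.6371 + 1174·0.9950 = 1237 pbw (target 1237 pbw)
  Al2O3: 108.2·0.2725 + 372.1·0.9960 + 1174·0.003000 = 403.6 pbw (target 403.6 pbw)
Mass balance on the glass: total batch − LOI = 2000 pbw (per-oxide target masses sum to 2000 pbw; against the stated basis, 2000 pbw — a pure rounding effect).
Batch grand total — Σ batch = 2051 pbw; LOI loss = Σ batch·LOI = 50.93 pbw; glass ÷ batch gives a yield of 97.52%.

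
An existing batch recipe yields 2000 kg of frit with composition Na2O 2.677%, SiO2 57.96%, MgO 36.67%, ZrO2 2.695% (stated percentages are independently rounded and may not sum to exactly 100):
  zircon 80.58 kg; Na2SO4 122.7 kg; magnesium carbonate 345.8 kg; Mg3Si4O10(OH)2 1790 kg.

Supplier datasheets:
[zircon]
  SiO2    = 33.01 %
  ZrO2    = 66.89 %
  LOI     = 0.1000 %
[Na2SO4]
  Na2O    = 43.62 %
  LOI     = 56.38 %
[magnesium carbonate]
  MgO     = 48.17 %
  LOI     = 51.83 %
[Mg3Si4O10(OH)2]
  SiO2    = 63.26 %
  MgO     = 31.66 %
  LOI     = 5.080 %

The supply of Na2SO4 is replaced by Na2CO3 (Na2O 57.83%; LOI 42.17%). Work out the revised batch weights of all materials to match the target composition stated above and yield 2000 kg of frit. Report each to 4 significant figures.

Revised batch per 2000 kg frit:
  zircon: 80.58 kg
  Na2CO3: 92.58 kg
  magnesium carbonate: 345.8 kg
  Mg3Si4O10(OH)2: 1790 kg
Total batch = 2309 kg; LOI loss = 309.3 kg

All internal work keeps full precision from first step to last. Values along the way are printed, rounded to four significant figures, across the worked steps — every reported value carries a single rounding. All derived quantities, which include the totals, LOI, net glass mass, the yield, four oxide percentages, are computed at exact precision, exactly as printed in either problem or answer, starting from the weights on 2000 kg of glass.
The oxide mass targets at 2000 kg frit:
  Na2O: 2.677% × 2000 = 53.54 kg
  SiO2: 57.96% × 2000 = 1159 kg
  MgO: 36.67% × 2000 = 733.4 kg
  ZrO2: 2.695% × 2000 = 53.90 kg
Per-oxide balance check working from each reported weight, for the quoted basis mass (target by target, the sums agree given rounding of the digits):
  Na2O: 92.58·0.5783 = 53.54 kg (target 53.54 kg)
  SiO2: 80.58·0.3301 + 1790·0.6326 = 1159 kg (target 1159 kg)
  MgO: 345.8·0.4817 + 1790·0.3166 = 733.3 kg (target 733.4 kg)
  ZrO2: 80.58·0.6689 = 53.90 kg (target 53.90 kg)
Glass-mass closure: batch total minus LOI = 2000 kg (summing oxide targets gives 2000 kg; with the basis standing at 2000 kg — differing by rounding only).
Adding the batch up: Σ batch = 2309 kg; the LOI term Σ batch·LOI equals 309.3 kg; yield = glass ÷ total batch = 86.61%.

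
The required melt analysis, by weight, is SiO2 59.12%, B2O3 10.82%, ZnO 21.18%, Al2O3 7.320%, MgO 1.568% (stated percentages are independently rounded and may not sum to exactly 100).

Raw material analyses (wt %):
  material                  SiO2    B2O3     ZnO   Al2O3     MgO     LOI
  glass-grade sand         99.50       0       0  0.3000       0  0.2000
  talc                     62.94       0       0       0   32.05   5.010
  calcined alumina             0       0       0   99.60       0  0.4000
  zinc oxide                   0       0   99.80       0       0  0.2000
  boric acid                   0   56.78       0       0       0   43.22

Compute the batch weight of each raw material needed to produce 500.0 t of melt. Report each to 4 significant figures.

Batch per 500.0 t melt:
  glass-grade sand: 281.6 t
  talc: 24.46 t
  calcined alumina: 35.90 t
  zinc oxide: 106.1 t
  boric acid: 95.28 t
Total batch = 543.3 t; LOI loss = 43.32 t; yield = 92.03%

Working values are displayed (rounded to 4 significant figures) at each printed step — every computation holds full float precision from first step to last. Exactly one rounding is applied to each reported result; derived quantities, including net glass mass, the five compositions, the totals, the yield, LOI, are re-derived starting from the weights per 500.0 t of glass in full float precision, as set out in the problem or answer text.
The oxide mass targets at 500.0 t melt:
  SiO2: 59.12% × 500.0 = 295.6 t
  B2O3: 10.82% × 500.0 = 54.10 t
  ZnO: 21.18% × 500.0 = 105.9 t
  Al2O3: 7.320% × 500.0 = 36.60 t
  MgO: 1.568% × 500.0 = 7.840 t
Balance tally, oxide-wise, given the weights on record, relative to the basis at hand (every target is met by its sum net of answer rounding effects):
  SiO2: 281.6·0.9950 + 24.46·0.6294 = 295.6 t (target 295.6 t)
  B2O3: 95.28·0.5678 = 54.10 t (target 54.10 t)
  ZnO: 106.1·0.9980 = 105.9 t (target 105.9 t)
  Al2O3: 281.6·0.003000 + 35.90·0.9960 = 36.60 t (target 36.60 t)
  MgO: 24.46·0.3205 = 7.839 t (target 7.840 t)
Glass-mass closure: batch total minus LOI = 500.0 t (per-oxide target masses sum to 500.0 t; stated basis 500.0 t — gaps are rounding artifacts).
Batch grand total — Σ batch = 543.3 t; LOI removed, Σ of batch·LOI: 43.32 t; as yield: glass ÷ batch → 92.03%.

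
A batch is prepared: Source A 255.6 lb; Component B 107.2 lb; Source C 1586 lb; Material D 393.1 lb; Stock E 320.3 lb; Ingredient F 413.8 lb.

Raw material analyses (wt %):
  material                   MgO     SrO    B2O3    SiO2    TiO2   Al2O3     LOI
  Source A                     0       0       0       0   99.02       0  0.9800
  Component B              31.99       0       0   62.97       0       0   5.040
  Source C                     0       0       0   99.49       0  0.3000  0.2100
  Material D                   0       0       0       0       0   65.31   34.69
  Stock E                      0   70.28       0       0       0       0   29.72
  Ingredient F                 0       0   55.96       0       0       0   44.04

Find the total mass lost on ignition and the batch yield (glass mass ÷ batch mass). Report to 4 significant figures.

LOI loss = 425.0 lb; glass = 2651 lb; yield = 86.18%

Full float precision is held in every operation; values along the way are shown rounded to 4 significant figures at each printed step; each reported value carries a single rounding; all derived quantities, which include the yield, the totals, glass mass, ignition loss, six oxide percentages, are computed at full precision, as given in the problem or the answer, from the weighed amounts on 2651 lb of glass.
Ignition loss by material:
  Source A: 255.6 × 0.009800 = 2.505 lb
  Component B: 107.2 × 0.05040 = 5.403 lb
  Source C: 1586 × 0.002100 = 3.331 lb
  Material D: 393.1 × 0.3469 = 136.4 lb
  Stock E: 320.3 × 0.2972 = 95.19 lb
  Ingredient F: 413.8 × 0.4404 = 182.2 lb
Total LOI = 425.0 lb
Glass = batch − LOI = 3076 − 425.0 = 2651 lb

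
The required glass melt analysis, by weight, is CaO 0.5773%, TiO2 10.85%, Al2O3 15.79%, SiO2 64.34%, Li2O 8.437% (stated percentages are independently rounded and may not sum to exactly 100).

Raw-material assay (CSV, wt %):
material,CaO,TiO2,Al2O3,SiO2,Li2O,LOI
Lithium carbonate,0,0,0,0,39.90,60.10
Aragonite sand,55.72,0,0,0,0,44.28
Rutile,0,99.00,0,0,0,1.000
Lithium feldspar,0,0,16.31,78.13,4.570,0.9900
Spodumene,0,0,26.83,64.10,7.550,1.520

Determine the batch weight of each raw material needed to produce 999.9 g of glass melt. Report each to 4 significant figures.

Batch per 999.9 g glass melt:
  Lithium carbonate: 100.4 g
  Aragonite sand: 10.36 g
  Rutile: 109.6 g
  Lithium feldspar: 679.5 g
  Spodumene: 175.4 g
Total batch = 1075 g; LOI loss = 75.42 g; yield = 92.99%

Intermediates are printed rounded to four significant digits on the page — every computation runs at full precision through the solve; every reported number is rounded just once — derived quantities are re-derived in full float precision (totals, five oxide percentages, ignition loss, net glass mass, yield) using the weight values on 999.9 g of glass, as given in the problem or the answer.
Target oxide masses per 999.9 g glass melt:
  CaO: 0.5773% × 999.9 = 5.772 g
  TiO2: 10.85% × 999.9 = 108.5 g
  Al2O3: 15.79% × 999.9 = 157.9 g
  SiO2: 64.34% × 999.9 = 643.3 g
  Li2O: 8.437% × 999.9 = 84.36 g
Mass-balance tally per oxide given the weights on record, against the basis in use (sum by sum, the targets are met inside rounding margins):
  CaO: 10.36·0.5572 = 5.773 g (target 5.772 g)
  TiO2: 109.6·0.9900 = 108.5 g (target 108.5 g)
  Al2O3: 679.5·0.1631 + 175.4·0.2683 = 157.9 g (target 157.9 g)
  SiO2: 679.5·0.7813 + 175.4·0.6410 = 643.3 g (target 643.3 g)
  Li2O: 100.4·0.3990 + 679.5·0.04570 + 175.4·0.07550 = 84.36 g (target 84.36 g)
Glass mass check: total charge less LOI = 999.8 g (the targets, summed, come to 999.8 g; against the stated basis, 999.9 g — rounding explains the deltas).
Adding the batch up: Σ batch = 1075 g; LOI loss = Σ batch·LOI = 75.42 g; the yield ratio, glass ÷ batch: 92.99%.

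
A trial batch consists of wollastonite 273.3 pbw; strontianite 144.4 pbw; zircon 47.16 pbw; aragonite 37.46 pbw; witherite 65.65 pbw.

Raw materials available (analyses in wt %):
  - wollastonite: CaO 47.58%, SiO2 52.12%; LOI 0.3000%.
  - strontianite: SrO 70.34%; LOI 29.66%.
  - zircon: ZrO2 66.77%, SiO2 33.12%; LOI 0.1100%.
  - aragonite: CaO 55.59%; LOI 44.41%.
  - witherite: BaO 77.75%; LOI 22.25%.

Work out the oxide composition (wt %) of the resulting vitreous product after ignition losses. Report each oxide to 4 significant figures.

Glass mass = 493.0 pbw (batch 568.0 − LOI 74.94).
Composition: SrO 20.60%, CaO 30.60%, BaO 10.35%, ZrO2 6.387%, SiO2 32.06%

In-progress results are shown rounded off to 4 significant figures when written out; all internal work runs at exact precision at all times; every reported result undergoes a single rounding; derived quantities (yield, five oxide percentages, glass mass, the totals, LOI) are re-derived in exact precision starting from the weights on 493.0 pbw of glass, as set out in the question or the answer.
Per-oxide mass from batch:
  SrO: 144.4·0.7034 = 101.6 pbw
  CaO: 273.3·0.4758 + 37.46·0.5559 = 150.9 pbw
  BaO: 65.65·0.7775 = 51.04 pbw
  ZrO2: 47.16·0.6677 = 31.49 pbw
  SiO2: 273.3·0.5212 + 47.16·0.3312 = 158.1 pbw
LOI: 273.3·0.003000 + 144.4·0.2966 + 47.16·0.001100 + 37.46·0.4441 + 65.65·0.2225 = 74.94 pbw
The glass mass, total less LOI, = 568.0 − 74.94 = 493.0 pbw (matching Σ of the oxides)
percent share: oxide ÷ glass, ×100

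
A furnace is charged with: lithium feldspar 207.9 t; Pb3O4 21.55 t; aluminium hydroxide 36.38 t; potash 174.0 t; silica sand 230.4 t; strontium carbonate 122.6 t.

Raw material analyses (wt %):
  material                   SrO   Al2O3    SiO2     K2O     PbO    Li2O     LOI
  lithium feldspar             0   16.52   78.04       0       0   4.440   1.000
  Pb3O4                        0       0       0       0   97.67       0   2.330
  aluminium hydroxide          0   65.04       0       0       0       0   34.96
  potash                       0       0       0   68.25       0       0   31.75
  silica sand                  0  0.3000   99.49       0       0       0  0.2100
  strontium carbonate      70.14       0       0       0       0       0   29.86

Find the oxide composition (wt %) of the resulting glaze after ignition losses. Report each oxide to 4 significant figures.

Glass mass = 685.2 t (batch 792.8 − LOI 107.6).
Composition: SrO 12.55%, Al2O3 8.567%, SiO2 57.13%, K2O 17.33%, PbO 3.072%, Li2O 1.347%

Each numeric step maintains exact precision at each step; working values are shown, rounded to four significant figures, at each printed step; each reported figure takes exactly one rounding. Derived quantities are carried in full precision (the six compositions, ignition loss, net glass mass, the totals, the yield) from the weighed amounts on 685.2 t of glass, precisely as stated by the question or the answer.
Oxide-by-oxide delivered mass:
  SrO: 122.6·0.7014 = 85.99 t
  Al2O3: 207.9·0.1652 + 36.38·0.6504 + 230.4·0.003000 = 58.70 t
  SiO2: 207.9·0.7804 + 230.4·0.9949 = 391.5 t
  K2O: 174.0·0.6825 = 118.8 t
  PbO: 21.55·0.9767 = 21.05 t
  Li2O: 207.9·0.04440 = 9.231 t
LOI: 207.9·0.01000 + 21.55·0.02330 + 36.38·0.3496 + 174.0·0.3175 + 230.4·0.002100 + 122.6·0.2986 = 107.6 t
Net of LOI, the glass mass = 792.8 − 107.6 = 685.2 t (equal to the oxide-mass sum)
each wt % is 100 × oxide ÷ glass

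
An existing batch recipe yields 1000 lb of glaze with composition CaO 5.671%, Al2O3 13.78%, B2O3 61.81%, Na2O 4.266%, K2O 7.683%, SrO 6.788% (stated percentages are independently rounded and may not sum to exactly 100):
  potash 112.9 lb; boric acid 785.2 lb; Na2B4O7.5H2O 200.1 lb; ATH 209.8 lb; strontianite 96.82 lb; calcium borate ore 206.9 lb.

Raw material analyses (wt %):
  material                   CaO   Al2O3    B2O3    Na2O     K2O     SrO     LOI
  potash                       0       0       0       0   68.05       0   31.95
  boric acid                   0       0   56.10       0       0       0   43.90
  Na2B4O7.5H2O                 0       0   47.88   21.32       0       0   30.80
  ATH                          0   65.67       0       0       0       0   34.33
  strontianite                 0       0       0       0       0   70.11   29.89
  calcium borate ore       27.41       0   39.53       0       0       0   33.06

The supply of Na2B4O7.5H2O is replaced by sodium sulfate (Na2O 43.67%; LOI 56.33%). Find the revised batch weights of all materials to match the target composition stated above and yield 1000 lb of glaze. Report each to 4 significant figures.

Revised batch per 1000 lb glaze:
  potash: 112.9 lb
  boric acid: 956.0 lb
  sodium sulfate: 97.69 lb
  ATH: 209.8 lb
  strontianite: 96.82 lb
  calcium borate ore: 206.9 lb
Total batch = 1680 lb; LOI loss = 680.1 lb

Every computation carries full float precision in all steps — values along the way appear rounded off to 4 significant digits when written out. Each reported number includes exactly one rounding; the derived quantities (the totals, six oxide percentages, LOI, yield, glass mass) are recomputed using the weight values per 1000 lb of glass at exact precision, as quoted within the question or the answer.
Target masses of each oxide per 1000 lb glaze:
  CaO: 5.671% × 1000 = 56.71 lb
  Al2O3: 13.78% × 1000 = 137.8 lb
  B2O3: 61.81% × 1000 = 618.1 lb
  Na2O: 4.266% × 1000 = 42.66 lb
  K2O: 7.683% × 1000 = 76.83 lb
  SrO: 6.788% × 1000 = 67.88 lb
Mass-balance tally per oxide using the reported weights, against the basis in use (oxide sums agree with the targets once rounding is allowed for):
  CaO: 206.9·0.2741 = 56.71 lb (target 56.71 lb)
  Al2O3: 209.8·0.6567 = 137.8 lb (target 137.8 lb)
  B2O3: 956.0·0.5610 + 206.9·0.3953 = 618.1 lb (target 618.1 lb)
  Na2O: 97.69·0.4367 = 42.66 lb (target 42.66 lb)
  K2O: 112.9·0.6805 = 76.83 lb (target 76.83 lb)
  SrO: 96.82·0.7011 = 67.88 lb (target 67.88 lb)
Auditing the glass mass value: total charge less LOI = 1000 lb (targets for the oxides total 1000 lb; stated basis 1000 lb — differing by rounding only).
Total batch = Σ batch = 1680 lb; Σ batch·LOI gives LOI loss = 680.1 lb; yield, glass over the total, = 59.52%.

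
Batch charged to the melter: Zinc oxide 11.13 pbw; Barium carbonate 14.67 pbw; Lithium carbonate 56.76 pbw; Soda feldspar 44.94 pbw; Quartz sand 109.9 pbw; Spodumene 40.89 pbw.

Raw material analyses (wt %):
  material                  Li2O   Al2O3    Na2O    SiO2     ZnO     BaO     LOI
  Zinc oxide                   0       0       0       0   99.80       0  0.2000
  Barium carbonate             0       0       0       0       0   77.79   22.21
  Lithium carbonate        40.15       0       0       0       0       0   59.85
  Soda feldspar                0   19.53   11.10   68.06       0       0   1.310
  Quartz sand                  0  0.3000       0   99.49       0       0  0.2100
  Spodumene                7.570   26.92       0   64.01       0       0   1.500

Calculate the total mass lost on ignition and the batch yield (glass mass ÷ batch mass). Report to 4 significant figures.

LOI loss = 38.68 pbw; glass = 239.6 pbw; yield = 86.10%

The intermediate values are printed rounded to 4 significant figures on the page. Every computation runs at full float precision through the solve; a single rounding finalizes each reported figure. All derived quantities, including the totals, six oxide percentages, glass mass, ignition loss, yield, are recomputed from the weighed amounts at 239.6 pbw of glass in full float precision as set out in either problem or answer.
Material-by-material LOI:
  Zinc oxide: 11.13 × 0.002000 = 0.02226 pbw
  Barium carbonate: 14.67 × 0.2221 = 3.258 pbw
  Lithium carbonate: 56.76 × 0.5985 = 33.97 pbw
  Soda feldspar: 44.94 × 0.01310 = 0.5887 pbw
  Quartz sand: 109.9 × 0.002100 = 0.2308 pbw
  Spodumene: 40.89 × 0.01500 = 0.6133 pbw
Total LOI = 38.68 pbw
Glass = batch − LOI = 278.3 − 38.68 = 239.6 pbw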